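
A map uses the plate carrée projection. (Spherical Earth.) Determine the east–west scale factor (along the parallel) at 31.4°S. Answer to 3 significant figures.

1.17

Plate carrée maps x = Rλ, y = Rφ. The meridian scale is h = 1 and the parallel scale is k = 1/cos φ = sec φ.
k = 1/cos 31.4° = 1/0.8536 = 1.172.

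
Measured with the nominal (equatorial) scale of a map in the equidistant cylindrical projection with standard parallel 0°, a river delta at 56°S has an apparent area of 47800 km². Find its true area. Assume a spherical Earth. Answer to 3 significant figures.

In the plate carrée (x = Rλ, y = Rφ), meridians are true-scale (h = 1) and parallels are stretched by k = sec φ.
Areal scale = h·k = 1 × sec φ; at 56°, h = 1.000, k = 1.788, so h·k = 1.788.
True area = apparent / (areal scale) = 47800 / 1.788 ≈ 26700 km².

26700 km²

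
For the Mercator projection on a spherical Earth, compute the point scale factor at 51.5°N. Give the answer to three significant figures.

1.61

Mercator is conformal, so the point scale is isotropic: h = k = sec φ = 1/cos φ.
k = 1/cos 51.5° = 1/0.6225 = 1.606.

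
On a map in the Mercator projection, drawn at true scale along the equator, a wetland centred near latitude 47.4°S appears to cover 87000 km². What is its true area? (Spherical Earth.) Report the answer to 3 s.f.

39900 km²

The Mercator projection is conformal; its linear scale factor is the same in every direction and equals sec φ = 1/cos φ.
Areal scale = k² = sec²φ = 1/cos²(47.4°) = 1/0.6769² = 2.183.
True area = apparent / (areal scale) = 87000 / 2.183 ≈ 39900 km².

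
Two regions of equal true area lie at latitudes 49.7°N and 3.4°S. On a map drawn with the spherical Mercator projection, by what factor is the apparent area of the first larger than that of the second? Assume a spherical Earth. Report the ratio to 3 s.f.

2.38

On Mercator, area is exaggerated by sec²φ = 1/cos²φ.
At 49.7°: sec²(49.7°) = 1/0.6468² = 2.390.
At 3.4°: sec²(3.4°) = 1/0.9982² = 1.004.
Ratio = 2.390/1.004 = cos²(3.4°)/cos²(49.7°) ≈ 2.38.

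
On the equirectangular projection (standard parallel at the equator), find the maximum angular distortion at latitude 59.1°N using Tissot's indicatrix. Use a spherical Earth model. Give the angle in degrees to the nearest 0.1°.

Plate carrée maps x = Rλ, y = Rφ. The meridian scale is h = 1 and the parallel scale is k = 1/cos φ = sec φ.
At 59.1°: h = 1.000, k = 1.947; principal scales a = 1.947, b = 1.000.
sin(ω/2) = (a − b)/(a + b) = 0.9473/2.947 = 0.3214, so ω = 2 arcsin(0.3214) ≈ 37.5°.

37.5°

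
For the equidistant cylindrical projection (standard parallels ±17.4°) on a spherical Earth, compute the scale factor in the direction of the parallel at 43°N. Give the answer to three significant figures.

With standard parallel φ₀ = 17.4°, the equirectangular projection gives x = Rλ cos φ₀, y = Rφ, so h = 1 and k = cos 17.4° / cos φ.
k = cos 17.4° / cos 43° = 0.9542/0.7314 = 1.305.

1.30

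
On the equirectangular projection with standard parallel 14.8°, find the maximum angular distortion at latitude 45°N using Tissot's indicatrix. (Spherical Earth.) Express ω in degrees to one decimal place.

17.9°

In the equirectangular projection with standard parallel φ₀ = 14.8° (x = Rλ cos φ₀, y = Rφ), meridians are true-scale (h = 1) and the parallel scale is k = cos φ₀ / cos φ.
At 45°: h = 1.000, k = 1.367; principal scales a = 1.367, b = 1.000.
sin(ω/2) = (a − b)/(a + b) = 0.3673/2.367 = 0.1552, so ω = 2 arcsin(0.1552) ≈ 17.9°.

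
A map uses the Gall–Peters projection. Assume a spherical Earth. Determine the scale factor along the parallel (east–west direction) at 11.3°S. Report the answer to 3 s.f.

0.721

The Gall–Peters projection is cylindrical equal-area with φ₀ = 45°. For cylindrical equal-area with standard parallel φ₀, h = cos φ / cos φ₀ and k = cos φ₀ / cos φ, so h·k = 1.
k = cos 45° / cos 11.3° = 0.7071/0.9806 = 0.7211.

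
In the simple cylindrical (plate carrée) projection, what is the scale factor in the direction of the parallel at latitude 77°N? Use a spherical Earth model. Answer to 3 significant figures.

4.45

Plate carrée maps x = Rλ, y = Rφ. The meridian scale is h = 1 and the parallel scale is k = 1/cos φ = sec φ.
k = 1/cos 77° = 1/0.2250 = 4.445.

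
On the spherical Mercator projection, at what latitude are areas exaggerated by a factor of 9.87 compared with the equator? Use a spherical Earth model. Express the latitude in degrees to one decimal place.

71.4°

Mercator areal scale is sec²φ.
sec²φ = 9.87  ⇒  cos²φ = 0.1013  ⇒  cos φ = 0.3183.
φ = arccos(0.3183) ≈ 71.4°.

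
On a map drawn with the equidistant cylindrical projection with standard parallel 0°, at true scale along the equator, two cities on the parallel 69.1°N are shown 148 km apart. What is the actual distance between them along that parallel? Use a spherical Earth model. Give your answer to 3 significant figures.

52.8 km

For the equirectangular projection with φ₀ = 0 (plate carrée), h = 1 along meridians and k = sec φ along parallels.
Along the parallel at 69.1°, map distances are exaggerated by k = sec 69.1° = 2.803.
True distance = 148 / 2.803 = 148 × cos 69.1° ≈ 52.8 km.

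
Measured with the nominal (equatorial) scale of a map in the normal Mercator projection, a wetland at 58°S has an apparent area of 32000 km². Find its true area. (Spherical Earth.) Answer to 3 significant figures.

For Mercator, h = k = sec φ (a conformal cylindrical projection has a single point scale, 1/cos φ).
Areal scale = k² = sec²φ = 1/cos²(58°) = 1/0.5299² = 3.561.
True area = apparent / (areal scale) = 32000 / 3.561 ≈ 8990 km².

8990 km²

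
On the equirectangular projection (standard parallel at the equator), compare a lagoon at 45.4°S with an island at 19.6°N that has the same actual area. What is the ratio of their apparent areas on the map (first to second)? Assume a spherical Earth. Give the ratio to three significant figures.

1.34

Plate carrée maps x = Rλ, y = Rφ. The meridian scale is h = 1 and the parallel scale is k = 1/cos φ = sec φ.
Areal scale at 45.4°: h·k = 1.000 × 1.424 = 1.424.
Areal scale at 19.6°: h·k = 1.000 × 1.062 = 1.062.
Ratio = 1.424/1.062 ≈ 1.34.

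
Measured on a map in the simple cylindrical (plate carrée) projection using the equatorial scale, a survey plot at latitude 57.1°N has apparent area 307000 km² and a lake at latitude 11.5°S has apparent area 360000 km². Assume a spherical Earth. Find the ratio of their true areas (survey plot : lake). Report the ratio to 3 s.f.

0.473

Plate carrée has h = 1 and k = sec φ, giving areal scale sec φ; true area = (apparent area) · cos φ.
True area of survey plot: 307000 × cos(57.1°) = 307000 × 0.5432 = 166800 km².
True area of lake: 360000 × cos(11.5°) = 360000 × 0.9799 = 352800 km².
Ratio = 166800 / 352800 ≈ 0.473.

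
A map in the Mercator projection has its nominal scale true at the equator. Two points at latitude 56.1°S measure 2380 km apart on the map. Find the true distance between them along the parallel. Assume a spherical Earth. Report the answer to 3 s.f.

1330 km

The Mercator projection is conformal; its linear scale factor is the same in every direction and equals sec φ = 1/cos φ.
Along the parallel at 56.1°, map distances are exaggerated by k = sec 56.1° = 1.793.
True distance = 2380 / 1.793 = 2380 × cos 56.1° ≈ 1330 km.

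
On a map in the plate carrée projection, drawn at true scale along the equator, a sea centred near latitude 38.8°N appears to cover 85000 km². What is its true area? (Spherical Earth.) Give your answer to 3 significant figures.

In the plate carrée (x = Rλ, y = Rφ), meridians are true-scale (h = 1) and parallels are stretched by k = sec φ.
Areal scale = h·k = 1 × sec φ; at 38.8°, h = 1.000, k = 1.283, so h·k = 1.283.
True area = apparent / (areal scale) = 85000 / 1.283 ≈ 66200 km².

66200 km²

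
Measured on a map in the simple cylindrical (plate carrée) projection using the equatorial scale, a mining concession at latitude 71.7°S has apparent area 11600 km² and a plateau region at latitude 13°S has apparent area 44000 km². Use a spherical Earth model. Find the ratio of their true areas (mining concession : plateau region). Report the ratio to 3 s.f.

0.0850

On the plate carrée, areal scale = h·k = 1 × sec φ, so true area = apparent × cos φ.
True area of mining concession: 11600 × cos(71.7°) = 11600 × 0.3140 = 3642 km².
True area of plateau region: 44000 × cos(13°) = 44000 × 0.9744 = 42870 km².
Ratio = 3642 / 42870 ≈ 0.0850.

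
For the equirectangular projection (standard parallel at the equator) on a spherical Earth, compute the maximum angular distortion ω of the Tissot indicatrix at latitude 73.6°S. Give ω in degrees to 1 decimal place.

In the plate carrée (x = Rλ, y = Rφ), meridians are true-scale (h = 1) and parallels are stretched by k = sec φ.
At 73.6°: h = 1.000, k = 3.542; principal scales a = 3.542, b = 1.000.
sin(ω/2) = (a − b)/(a + b) = 2.542/4.542 = 0.5596, so ω = 2 arcsin(0.5596) ≈ 68.1°.

68.1°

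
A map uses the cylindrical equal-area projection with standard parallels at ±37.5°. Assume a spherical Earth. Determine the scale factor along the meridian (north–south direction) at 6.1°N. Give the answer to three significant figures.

Cylindrical equal-area (φ₀ = 37.5°): h = cos φ / cos 37.5° along meridians, k = cos 37.5° / cos φ along parallels; h·k = 1.
h = cos 6.1° / cos 37.5° = 0.9943/0.7934 = 1.253.

1.25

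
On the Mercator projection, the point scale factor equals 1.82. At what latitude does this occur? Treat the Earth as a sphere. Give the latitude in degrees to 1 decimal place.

56.7°

Mercator scale is k = sec φ = 1/cos φ.
1/cos φ = 1.82  ⇒  cos φ = 0.5495  ⇒  φ = arccos(0.5495) ≈ 56.7°.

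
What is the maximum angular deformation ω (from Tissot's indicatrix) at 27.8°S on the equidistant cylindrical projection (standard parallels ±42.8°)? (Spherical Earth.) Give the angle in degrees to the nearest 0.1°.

The equidistant cylindrical projection with φ₀ = 42.8° has h = 1 (meridians true) and k = cos φ₀ / cos φ along parallels.
At 27.8°: h = 1.000, k = 0.8295; principal scales a = 1.000, b = 0.8295.
sin(ω/2) = (a − b)/(a + b) = 0.1705/1.829 = 0.09322, so ω = 2 arcsin(0.09322) ≈ 10.7°.

10.7°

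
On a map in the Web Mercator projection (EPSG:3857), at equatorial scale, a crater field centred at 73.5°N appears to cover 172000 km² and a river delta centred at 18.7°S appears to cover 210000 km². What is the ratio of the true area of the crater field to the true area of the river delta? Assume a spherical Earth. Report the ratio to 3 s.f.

0.0736

On Mercator the areal scale is sec²φ, so true area = apparent × cos²φ.
True area of crater field: 172000 × cos²(73.5°) = 172000 × 0.08066 = 13870 km².
True area of river delta: 210000 × cos²(18.7°) = 210000 × 0.8972 = 188400 km².
Ratio = 13870 / 188400 ≈ 0.0736.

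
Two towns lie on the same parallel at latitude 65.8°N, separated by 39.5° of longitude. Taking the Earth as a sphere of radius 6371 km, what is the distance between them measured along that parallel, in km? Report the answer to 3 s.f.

1800 km

Arc length along a parallel = R cos φ · Δλ (with Δλ in radians).
= 6371 × cos 65.8° × (39.5° × π/180) = 6371 × 0.4099 × 0.6894 ≈ 1800 km.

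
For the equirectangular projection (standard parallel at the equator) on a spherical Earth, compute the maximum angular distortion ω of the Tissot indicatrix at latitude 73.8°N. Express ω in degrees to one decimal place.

For the equirectangular projection with φ₀ = 0 (plate carrée), h = 1 along meridians and k = sec φ along parallels.
At 73.8°: h = 1.000, k = 3.584; principal scales a = 3.584, b = 1.000.
sin(ω/2) = (a − b)/(a + b) = 2.584/4.584 = 0.5637, so ω = 2 arcsin(0.5637) ≈ 68.6°.

68.6°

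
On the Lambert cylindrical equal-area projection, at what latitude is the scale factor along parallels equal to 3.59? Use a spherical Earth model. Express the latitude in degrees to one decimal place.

The Lambert cylindrical equal-area projection is the cylindrical equal-area projection with its standard parallel at the equator (φ₀ = 0). For cylindrical equal-area with standard parallel φ₀, h = cos φ / cos φ₀ and k = cos φ₀ / cos φ, so h·k = 1.
k = cos φ₀ / cos φ = 3.59  ⇒  cos φ = cos 0° / 3.59 = 0.2786.
φ = arccos(0.2786) ≈ 73.8°.

73.8°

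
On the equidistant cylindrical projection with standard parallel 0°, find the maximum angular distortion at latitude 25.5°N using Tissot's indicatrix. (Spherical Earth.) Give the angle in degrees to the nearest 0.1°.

5.9°

In the plate carrée (x = Rλ, y = Rφ), meridians are true-scale (h = 1) and parallels are stretched by k = sec φ.
At 25.5°: h = 1.000, k = 1.108; principal scales a = 1.108, b = 1.000.
sin(ω/2) = (a − b)/(a + b) = 0.1079/2.108 = 0.05120, so ω = 2 arcsin(0.05120) ≈ 5.9°.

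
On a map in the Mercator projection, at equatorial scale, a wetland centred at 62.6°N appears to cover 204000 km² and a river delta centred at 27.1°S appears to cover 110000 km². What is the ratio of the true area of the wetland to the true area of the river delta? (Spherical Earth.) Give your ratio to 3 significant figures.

Since Mercator area scale is 1/cos²φ, the true area equals the apparent area multiplied by cos²φ.
True area of wetland: 204000 × cos²(62.6°) = 204000 × 0.2118 = 43200 km².
True area of river delta: 110000 × cos²(27.1°) = 110000 × 0.7925 = 87170 km².
Ratio = 43200 / 87170 ≈ 0.496.

0.496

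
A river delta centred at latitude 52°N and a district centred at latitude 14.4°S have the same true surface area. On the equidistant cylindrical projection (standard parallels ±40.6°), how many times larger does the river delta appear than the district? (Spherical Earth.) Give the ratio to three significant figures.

The equidistant cylindrical projection with φ₀ = 40.6° has h = 1 (meridians true) and k = cos φ₀ / cos φ along parallels.
Areal scale at 52°: h·k = 1.000 × 1.233 = 1.233.
Areal scale at 14.4°: h·k = 1.000 × 0.7839 = 0.7839.
Ratio = 1.233/0.7839 ≈ 1.57.

1.57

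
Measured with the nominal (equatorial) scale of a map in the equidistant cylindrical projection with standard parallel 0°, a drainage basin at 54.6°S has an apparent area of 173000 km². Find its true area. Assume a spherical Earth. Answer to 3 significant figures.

100000 km²

For the equirectangular projection with φ₀ = 0 (plate carrée), h = 1 along meridians and k = sec φ along parallels.
Areal scale = h·k = 1 × sec φ; at 54.6°, h = 1.000, k = 1.726, so h·k = 1.726.
True area = apparent / (areal scale) = 173000 / 1.726 ≈ 100000 km².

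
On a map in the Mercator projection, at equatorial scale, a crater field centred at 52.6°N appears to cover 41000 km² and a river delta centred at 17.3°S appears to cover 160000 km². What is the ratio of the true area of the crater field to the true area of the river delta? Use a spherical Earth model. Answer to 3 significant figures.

0.104

Since Mercator area scale is 1/cos²φ, the true area equals the apparent area multiplied by cos²φ.
True area of crater field: 41000 × cos²(52.6°) = 41000 × 0.3689 = 15130 km².
True area of river delta: 160000 × cos²(17.3°) = 160000 × 0.9116 = 145900 km².
Ratio = 15130 / 145900 ≈ 0.104.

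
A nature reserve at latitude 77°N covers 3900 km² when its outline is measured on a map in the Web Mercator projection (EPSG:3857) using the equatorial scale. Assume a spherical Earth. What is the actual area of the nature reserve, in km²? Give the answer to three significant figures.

197 km²

Mercator is conformal, so the point scale is isotropic: h = k = sec φ = 1/cos φ.
Areal scale = k² = sec²φ = 1/cos²(77°) = 1/0.2250² = 19.76.
True area = apparent / (areal scale) = 3900 / 19.76 ≈ 197 km².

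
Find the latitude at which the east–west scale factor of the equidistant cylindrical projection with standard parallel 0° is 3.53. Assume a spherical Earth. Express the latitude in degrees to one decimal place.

73.5°

Plate carrée: h = 1, k = sec φ along parallels.
sec φ = 3.53  ⇒  cos φ = 0.2833  ⇒  φ ≈ 73.5°.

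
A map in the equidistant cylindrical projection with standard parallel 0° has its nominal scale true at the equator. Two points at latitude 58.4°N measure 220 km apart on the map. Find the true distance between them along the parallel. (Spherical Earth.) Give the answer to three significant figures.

115 km

For the equirectangular projection with φ₀ = 0 (plate carrée), h = 1 along meridians and k = sec φ along parallels.
Along the parallel at 58.4°, map distances are exaggerated by k = sec 58.4° = 1.908.
True distance = 220 / 1.908 = 220 × cos 58.4° ≈ 115 km.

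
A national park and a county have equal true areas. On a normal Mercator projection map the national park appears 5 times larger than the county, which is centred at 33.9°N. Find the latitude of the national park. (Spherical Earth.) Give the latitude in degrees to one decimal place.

For equal true areas on Mercator, apparent areas scale as sec²φ, so the ratio is cos²φ₂ / cos²φ₁.
cos²φ₂ / cos²φ₁ = 5  ⇒  cos φ₁ = cos 33.9° / √5 = 0.8300/2.236 = 0.3712.
φ₁ = arccos(0.3712) ≈ 68.2°.

68.2°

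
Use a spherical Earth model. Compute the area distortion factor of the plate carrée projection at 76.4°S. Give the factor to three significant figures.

Plate carrée maps x = Rλ, y = Rφ. The meridian scale is h = 1 and the parallel scale is k = 1/cos φ = sec φ.
Areal scale = h·k = 1 × sec φ; at 76.4°, h = 1.000, k = 4.253, so h·k = 4.253.

4.25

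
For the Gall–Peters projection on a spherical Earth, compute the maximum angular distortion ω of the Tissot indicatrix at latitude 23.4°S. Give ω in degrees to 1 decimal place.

29.5°

Gall–Peters is a cylindrical equal-area projection with standard parallels at ±45°. A cylindrical equal-area projection with standard parallel φ₀ has meridian scale h = cos φ / cos φ₀ and parallel scale k = cos φ₀ / cos φ (so areas are preserved, h·k = 1).
At 23.4°: h = 1.298, k = 0.7705; principal scales a = 1.298, b = 0.7705.
sin(ω/2) = (a − b)/(a + b) = 0.5274/2.068 = 0.2550, so ω = 2 arcsin(0.2550) ≈ 29.5°.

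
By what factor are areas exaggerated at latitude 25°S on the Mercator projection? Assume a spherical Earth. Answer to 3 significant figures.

For Mercator, h = k = sec φ (a conformal cylindrical projection has a single point scale, 1/cos φ).
Areal scale = k² = sec²φ = 1/cos²(25°) = 1/0.9063² = 1.217.

1.22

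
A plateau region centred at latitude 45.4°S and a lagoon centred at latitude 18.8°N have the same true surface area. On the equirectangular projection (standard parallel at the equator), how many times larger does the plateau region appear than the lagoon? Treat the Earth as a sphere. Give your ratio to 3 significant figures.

1.35

Plate carrée maps x = Rλ, y = Rφ. The meridian scale is h = 1 and the parallel scale is k = 1/cos φ = sec φ.
Areal scale at 45.4°: h·k = 1.000 × 1.424 = 1.424.
Areal scale at 18.8°: h·k = 1.000 × 1.056 = 1.056.
Ratio = 1.424/1.056 ≈ 1.35.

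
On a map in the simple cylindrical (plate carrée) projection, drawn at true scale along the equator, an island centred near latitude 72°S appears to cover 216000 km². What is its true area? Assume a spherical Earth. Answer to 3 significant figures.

66700 km²

In the plate carrée (x = Rλ, y = Rφ), meridians are true-scale (h = 1) and parallels are stretched by k = sec φ.
Areal scale = h·k = 1 × sec φ; at 72°, h = 1.000, k = 3.236, so h·k = 3.236.
True area = apparent / (areal scale) = 216000 / 3.236 ≈ 66700 km².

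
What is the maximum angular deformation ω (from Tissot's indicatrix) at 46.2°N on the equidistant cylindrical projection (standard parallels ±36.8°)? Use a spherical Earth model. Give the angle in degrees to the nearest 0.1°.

8.3°

The equidistant cylindrical projection with φ₀ = 36.8° has h = 1 (meridians true) and k = cos φ₀ / cos φ along parallels.
At 46.2°: h = 1.000, k = 1.157; principal scales a = 1.157, b = 1.000.
sin(ω/2) = (a − b)/(a + b) = 0.1569/2.157 = 0.07274, so ω = 2 arcsin(0.07274) ≈ 8.3°.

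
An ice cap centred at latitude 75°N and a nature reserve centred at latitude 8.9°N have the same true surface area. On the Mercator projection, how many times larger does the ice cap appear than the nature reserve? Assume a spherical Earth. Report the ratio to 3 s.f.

On Mercator, area is exaggerated by sec²φ = 1/cos²φ.
At 75°: sec²(75°) = 1/0.2588² = 14.93.
At 8.9°: sec²(8.9°) = 1/0.9880² = 1.025.
Ratio = 14.93/1.025 = cos²(8.9°)/cos²(75°) ≈ 14.6.

14.6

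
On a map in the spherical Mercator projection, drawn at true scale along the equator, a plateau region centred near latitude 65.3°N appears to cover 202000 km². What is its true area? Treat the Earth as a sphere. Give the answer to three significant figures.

35300 km²

The Mercator projection is conformal; its linear scale factor is the same in every direction and equals sec φ = 1/cos φ.
Areal scale = k² = sec²φ = 1/cos²(65.3°) = 1/0.4179² = 5.727.
True area = apparent / (areal scale) = 202000 / 5.727 ≈ 35300 km².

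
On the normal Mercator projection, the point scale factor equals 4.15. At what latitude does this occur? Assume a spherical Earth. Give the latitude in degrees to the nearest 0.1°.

Mercator scale is k = sec φ = 1/cos φ.
1/cos φ = 4.15  ⇒  cos φ = 0.2410  ⇒  φ = arccos(0.2410) ≈ 76.1°.

76.1°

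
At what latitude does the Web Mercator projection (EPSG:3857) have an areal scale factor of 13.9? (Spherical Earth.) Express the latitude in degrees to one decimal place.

Mercator areal scale is sec²φ.
sec²φ = 13.9  ⇒  cos²φ = 0.07194  ⇒  cos φ = 0.2682.
φ = arccos(0.2682) ≈ 74.4°.

74.4°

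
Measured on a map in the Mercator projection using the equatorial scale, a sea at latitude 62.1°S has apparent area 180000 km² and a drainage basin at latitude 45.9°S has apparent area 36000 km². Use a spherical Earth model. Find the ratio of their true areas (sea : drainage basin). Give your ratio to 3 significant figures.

2.26

Since Mercator area scale is 1/cos²φ, the true area equals the apparent area multiplied by cos²φ.
True area of sea: 180000 × cos²(62.1°) = 180000 × 0.2190 = 39410 km².
True area of drainage basin: 36000 × cos²(45.9°) = 36000 × 0.4843 = 17430 km².
Ratio = 39410 / 17430 ≈ 2.26.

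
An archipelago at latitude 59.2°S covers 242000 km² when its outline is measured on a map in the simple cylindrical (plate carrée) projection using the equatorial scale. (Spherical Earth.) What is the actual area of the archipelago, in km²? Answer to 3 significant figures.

Plate carrée maps x = Rλ, y = Rφ. The meridian scale is h = 1 and the parallel scale is k = 1/cos φ = sec φ.
Areal scale = h·k = 1 × sec φ; at 59.2°, h = 1.000, k = 1.953, so h·k = 1.953.
True area = apparent / (areal scale) = 242000 / 1.953 ≈ 124000 km².

124000 km²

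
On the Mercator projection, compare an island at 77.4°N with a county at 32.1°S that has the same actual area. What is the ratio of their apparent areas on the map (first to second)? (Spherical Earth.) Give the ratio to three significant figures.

Mercator is conformal with k = sec φ, so areal scale = k² = sec²φ.
At 77.4°: sec²(77.4°) = 1/0.2181² = 21.01.
At 32.1°: sec²(32.1°) = 1/0.8471² = 1.394.
Ratio = 21.01/1.394 = cos²(32.1°)/cos²(77.4°) ≈ 15.1.

15.1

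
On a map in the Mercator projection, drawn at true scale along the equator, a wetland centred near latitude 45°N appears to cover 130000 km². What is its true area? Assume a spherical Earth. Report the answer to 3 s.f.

For Mercator, h = k = sec φ (a conformal cylindrical projection has a single point scale, 1/cos φ).
Areal scale = k² = sec²φ = 1/cos²(45°) = 1/0.7071² = 2.000.
True area = apparent / (areal scale) = 130000 / 2.000 ≈ 65000 km².

65000 km²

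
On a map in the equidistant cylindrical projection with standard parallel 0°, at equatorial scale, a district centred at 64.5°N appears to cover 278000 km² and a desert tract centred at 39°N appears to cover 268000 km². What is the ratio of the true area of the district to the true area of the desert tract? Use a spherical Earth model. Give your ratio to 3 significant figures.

0.575

On the plate carrée, areal scale = h·k = 1 × sec φ, so true area = apparent × cos φ.
True area of district: 278000 × cos(64.5°) = 278000 × 0.4305 = 119700 km².
True area of desert tract: 268000 × cos(39°) = 268000 × 0.7771 = 208300 km².
Ratio = 119700 / 208300 ≈ 0.575.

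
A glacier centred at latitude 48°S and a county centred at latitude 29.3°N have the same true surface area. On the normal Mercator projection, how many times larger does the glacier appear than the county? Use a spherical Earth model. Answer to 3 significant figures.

Mercator areal scale is sec²φ.
At 48°: sec²(48°) = 1/0.6691² = 2.233.
At 29.3°: sec²(29.3°) = 1/0.8721² = 1.315.
Ratio = 2.233/1.315 = cos²(29.3°)/cos²(48°) ≈ 1.70.

1.70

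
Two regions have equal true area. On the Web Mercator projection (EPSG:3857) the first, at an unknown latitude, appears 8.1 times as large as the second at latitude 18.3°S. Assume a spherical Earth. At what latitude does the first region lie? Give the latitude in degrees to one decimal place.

70.5°

On Mercator, (apparent₁)/(apparent₂) = sec²φ₁ / sec²φ₂ when true areas are equal.
cos²φ₂ / cos²φ₁ = 8.1  ⇒  cos φ₁ = cos 18.3° / √8.1 = 0.9494/2.846 = 0.3336.
φ₁ = arccos(0.3336) ≈ 70.5°.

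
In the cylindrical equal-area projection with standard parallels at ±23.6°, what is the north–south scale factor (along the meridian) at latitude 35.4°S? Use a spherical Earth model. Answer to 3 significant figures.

Cylindrical equal-area (φ₀ = 23.6°): h = cos φ / cos 23.6° along meridians, k = cos 23.6° / cos φ along parallels; h·k = 1.
h = cos 35.4° / cos 23.6° = 0.8151/0.9164 = 0.8895.

0.890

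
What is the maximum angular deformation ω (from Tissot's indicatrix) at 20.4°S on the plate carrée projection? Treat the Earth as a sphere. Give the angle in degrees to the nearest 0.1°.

For the equirectangular projection with φ₀ = 0 (plate carrée), h = 1 along meridians and k = sec φ along parallels.
At 20.4°: h = 1.000, k = 1.067; principal scales a = 1.067, b = 1.000.
sin(ω/2) = (a − b)/(a + b) = 0.06691/2.067 = 0.03237, so ω = 2 arcsin(0.03237) ≈ 3.7°.

3.7°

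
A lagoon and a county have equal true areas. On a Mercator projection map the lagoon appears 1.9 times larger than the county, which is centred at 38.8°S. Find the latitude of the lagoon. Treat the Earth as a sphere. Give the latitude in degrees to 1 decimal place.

For equal true areas on Mercator, apparent areas scale as sec²φ, so the ratio is cos²φ₂ / cos²φ₁.
cos²φ₂ / cos²φ₁ = 1.9  ⇒  cos φ₁ = cos 38.8° / √1.9 = 0.7793/1.378 = 0.5654.
φ₁ = arccos(0.5654) ≈ 55.6°.

55.6°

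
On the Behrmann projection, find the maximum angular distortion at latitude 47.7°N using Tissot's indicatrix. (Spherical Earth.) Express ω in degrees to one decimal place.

Behrmann is a cylindrical equal-area projection with standard parallels at ±30°. For cylindrical equal-area with standard parallel φ₀, h = cos φ / cos φ₀ and k = cos φ₀ / cos φ, so h·k = 1.
At 47.7°: h = 0.7771, k = 1.287; principal scales a = 1.287, b = 0.7771.
sin(ω/2) = (a − b)/(a + b) = 0.5097/2.064 = 0.2469, so ω = 2 arcsin(0.2469) ≈ 28.6°.

28.6°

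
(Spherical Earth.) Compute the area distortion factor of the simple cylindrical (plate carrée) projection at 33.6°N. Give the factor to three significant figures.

Plate carrée maps x = Rλ, y = Rφ. The meridian scale is h = 1 and the parallel scale is k = 1/cos φ = sec φ.
Areal scale = h·k = 1 × sec φ; at 33.6°, h = 1.000, k = 1.201, so h·k = 1.201.

1.20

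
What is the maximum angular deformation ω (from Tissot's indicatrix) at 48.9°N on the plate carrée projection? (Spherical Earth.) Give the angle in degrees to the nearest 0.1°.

23.9°

In the plate carrée (x = Rλ, y = Rφ), meridians are true-scale (h = 1) and parallels are stretched by k = sec φ.
At 48.9°: h = 1.000, k = 1.521; principal scales a = 1.521, b = 1.000.
sin(ω/2) = (a − b)/(a + b) = 0.5212/2.521 = 0.2067, so ω = 2 arcsin(0.2067) ≈ 23.9°.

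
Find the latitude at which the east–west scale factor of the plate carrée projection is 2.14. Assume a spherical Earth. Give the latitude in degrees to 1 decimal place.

62.1°

Plate carrée: h = 1, k = sec φ along parallels.
sec φ = 2.14  ⇒  cos φ = 0.4673  ⇒  φ ≈ 62.1°.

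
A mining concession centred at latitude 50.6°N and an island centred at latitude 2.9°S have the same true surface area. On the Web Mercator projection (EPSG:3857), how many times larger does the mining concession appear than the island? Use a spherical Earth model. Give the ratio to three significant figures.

Mercator is conformal with k = sec φ, so areal scale = k² = sec²φ.
At 50.6°: sec²(50.6°) = 1/0.6347² = 2.482.
At 2.9°: sec²(2.9°) = 1/0.9987² = 1.003.
Ratio = 2.482/1.003 = cos²(2.9°)/cos²(50.6°) ≈ 2.48.

2.48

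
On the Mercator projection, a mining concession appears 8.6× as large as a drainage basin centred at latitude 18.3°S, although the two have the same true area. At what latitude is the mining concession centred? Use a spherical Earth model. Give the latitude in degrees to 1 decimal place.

71.1°

On Mercator, (apparent₁)/(apparent₂) = sec²φ₁ / sec²φ₂ when true areas are equal.
cos²φ₂ / cos²φ₁ = 8.6  ⇒  cos φ₁ = cos 18.3° / √8.6 = 0.9494/2.933 = 0.3238.
φ₁ = arccos(0.3238) ≈ 71.1°.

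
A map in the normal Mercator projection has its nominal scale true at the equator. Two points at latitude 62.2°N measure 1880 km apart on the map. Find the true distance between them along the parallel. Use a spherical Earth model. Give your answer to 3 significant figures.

877 km

The Mercator projection is conformal; its linear scale factor is the same in every direction and equals sec φ = 1/cos φ.
Along the parallel at 62.2°, map distances are exaggerated by k = sec 62.2° = 2.144.
True distance = 1880 / 2.144 = 1880 × cos 62.2° ≈ 877 km.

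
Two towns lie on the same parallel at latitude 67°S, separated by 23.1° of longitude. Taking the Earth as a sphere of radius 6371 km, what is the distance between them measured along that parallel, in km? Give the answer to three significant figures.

Arc length along a parallel = R cos φ · Δλ (with Δλ in radians).
= 6371 × cos 67° × (23.1° × π/180) = 6371 × 0.3907 × 0.4032 ≈ 1000 km.

1000 km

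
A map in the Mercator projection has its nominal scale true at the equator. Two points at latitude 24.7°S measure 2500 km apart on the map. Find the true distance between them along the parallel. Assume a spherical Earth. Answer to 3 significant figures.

The Mercator projection is conformal; its linear scale factor is the same in every direction and equals sec φ = 1/cos φ.
Along the parallel at 24.7°, map distances are exaggerated by k = sec 24.7° = 1.101.
True distance = 2500 / 1.101 = 2500 × cos 24.7° ≈ 2270 km.

2270 km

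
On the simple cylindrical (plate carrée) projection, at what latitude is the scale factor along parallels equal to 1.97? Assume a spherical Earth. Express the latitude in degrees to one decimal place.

Plate carrée: h = 1, k = sec φ along parallels.
sec φ = 1.97  ⇒  cos φ = 0.5076  ⇒  φ ≈ 59.5°.

59.5°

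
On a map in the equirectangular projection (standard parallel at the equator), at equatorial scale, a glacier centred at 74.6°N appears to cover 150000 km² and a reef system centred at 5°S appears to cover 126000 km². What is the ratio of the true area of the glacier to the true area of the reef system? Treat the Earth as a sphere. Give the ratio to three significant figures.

0.317

Plate carrée has h = 1 and k = sec φ, giving areal scale sec φ; true area = (apparent area) · cos φ.
True area of glacier: 150000 × cos(74.6°) = 150000 × 0.2656 = 39830 km².
True area of reef system: 126000 × cos(5°) = 126000 × 0.9962 = 125500 km².
Ratio = 39830 / 125500 ≈ 0.317.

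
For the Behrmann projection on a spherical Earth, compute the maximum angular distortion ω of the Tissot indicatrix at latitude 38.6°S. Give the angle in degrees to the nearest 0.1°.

11.7°

The Behrmann projection is cylindrical equal-area with φ₀ = 30°. For cylindrical equal-area with standard parallel φ₀, h = cos φ / cos φ₀ and k = cos φ₀ / cos φ, so h·k = 1.
At 38.6°: h = 0.9024, k = 1.108; principal scales a = 1.108, b = 0.9024.
sin(ω/2) = (a − b)/(a + b) = 0.2057/2.011 = 0.1023, so ω = 2 arcsin(0.1023) ≈ 11.7°.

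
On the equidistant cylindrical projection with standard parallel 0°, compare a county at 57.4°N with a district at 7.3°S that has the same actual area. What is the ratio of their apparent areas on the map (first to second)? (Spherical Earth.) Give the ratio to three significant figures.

Plate carrée maps x = Rλ, y = Rφ. The meridian scale is h = 1 and the parallel scale is k = 1/cos φ = sec φ.
Areal scale at 57.4°: h·k = 1.000 × 1.856 = 1.856.
Areal scale at 7.3°: h·k = 1.000 × 1.008 = 1.008.
Ratio = 1.856/1.008 ≈ 1.84.

1.84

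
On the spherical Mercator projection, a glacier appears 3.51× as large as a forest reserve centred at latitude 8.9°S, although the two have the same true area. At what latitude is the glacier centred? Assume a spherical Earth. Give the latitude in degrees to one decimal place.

For equal true areas on Mercator, apparent areas scale as sec²φ, so the ratio is cos²φ₂ / cos²φ₁.
cos²φ₂ / cos²φ₁ = 3.51  ⇒  cos φ₁ = cos 8.9° / √3.51 = 0.9880/1.873 = 0.5273.
φ₁ = arccos(0.5273) ≈ 58.2°.

58.2°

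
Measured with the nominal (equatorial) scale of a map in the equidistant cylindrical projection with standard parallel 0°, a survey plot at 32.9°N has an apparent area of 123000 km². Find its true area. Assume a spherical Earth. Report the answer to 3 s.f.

For the equirectangular projection with φ₀ = 0 (plate carrée), h = 1 along meridians and k = sec φ along parallels.
Areal scale = h·k = 1 × sec φ; at 32.9°, h = 1.000, k = 1.191, so h·k = 1.191.
True area = apparent / (areal scale) = 123000 / 1.191 ≈ 103000 km².

103000 km²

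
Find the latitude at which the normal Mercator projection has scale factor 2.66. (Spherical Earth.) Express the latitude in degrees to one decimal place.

Mercator scale is k = sec φ = 1/cos φ.
1/cos φ = 2.66  ⇒  cos φ = 0.3759  ⇒  φ = arccos(0.3759) ≈ 67.9°.

67.9°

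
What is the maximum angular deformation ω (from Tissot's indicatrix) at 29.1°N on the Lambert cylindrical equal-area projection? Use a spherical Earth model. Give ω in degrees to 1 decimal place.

15.4°

The Lambert cylindrical equal-area projection is the cylindrical equal-area projection with its standard parallel at the equator (φ₀ = 0). Cylindrical equal-area (φ₀ = 0°): h = cos φ / cos 0° along meridians, k = cos 0° / cos φ along parallels; h·k = 1.
At 29.1°: h = 0.8738, k = 1.144; principal scales a = 1.144, b = 0.8738.
sin(ω/2) = (a − b)/(a + b) = 0.2707/2.018 = 0.1341, so ω = 2 arcsin(0.1341) ≈ 15.4°.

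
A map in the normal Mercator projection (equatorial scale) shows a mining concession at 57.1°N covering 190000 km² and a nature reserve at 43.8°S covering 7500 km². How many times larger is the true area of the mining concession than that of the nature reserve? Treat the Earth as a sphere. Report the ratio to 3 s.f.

14.3

Since Mercator area scale is 1/cos²φ, the true area equals the apparent area multiplied by cos²φ.
True area of mining concession: 190000 × cos²(57.1°) = 190000 × 0.2950 = 56060 km².
True area of nature reserve: 7500 × cos²(43.8°) = 7500 × 0.5209 = 3907 km².
Ratio = 56060 / 3907 ≈ 14.3.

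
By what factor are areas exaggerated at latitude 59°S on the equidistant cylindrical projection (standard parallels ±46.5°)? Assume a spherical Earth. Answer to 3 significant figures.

In the equirectangular projection with standard parallel φ₀ = 46.5° (x = Rλ cos φ₀, y = Rφ), meridians are true-scale (h = 1) and the parallel scale is k = cos φ₀ / cos φ.
Areal scale = h·k = 1 × cos φ₀ / cos φ; at 59°, h = 1.000, k = 1.337, so h·k = 1.337.

1.34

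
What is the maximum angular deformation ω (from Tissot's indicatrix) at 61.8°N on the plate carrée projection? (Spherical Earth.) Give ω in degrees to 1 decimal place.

For the equirectangular projection with φ₀ = 0 (plate carrée), h = 1 along meridians and k = sec φ along parallels.
At 61.8°: h = 1.000, k = 2.116; principal scales a = 2.116, b = 1.000.
sin(ω/2) = (a − b)/(a + b) = 1.116/3.116 = 0.3582, so ω = 2 arcsin(0.3582) ≈ 42.0°.

42.0°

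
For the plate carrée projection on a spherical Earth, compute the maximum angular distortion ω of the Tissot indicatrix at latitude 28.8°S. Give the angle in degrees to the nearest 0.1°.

7.6°

In the plate carrée (x = Rλ, y = Rφ), meridians are true-scale (h = 1) and parallels are stretched by k = sec φ.
At 28.8°: h = 1.000, k = 1.141; principal scales a = 1.141, b = 1.000.
sin(ω/2) = (a − b)/(a + b) = 0.1412/2.141 = 0.06592, so ω = 2 arcsin(0.06592) ≈ 7.6°.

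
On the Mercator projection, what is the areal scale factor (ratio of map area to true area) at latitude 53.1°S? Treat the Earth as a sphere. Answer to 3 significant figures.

2.77

Mercator is conformal, so the point scale is isotropic: h = k = sec φ = 1/cos φ.
Areal scale = k² = sec²φ = 1/cos²(53.1°) = 1/0.6004² = 2.774.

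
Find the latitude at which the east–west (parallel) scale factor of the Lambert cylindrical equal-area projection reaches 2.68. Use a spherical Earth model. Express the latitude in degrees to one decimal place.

The Lambert cylindrical equal-area projection is the cylindrical equal-area projection with its standard parallel at the equator (φ₀ = 0). A cylindrical equal-area projection with standard parallel φ₀ has meridian scale h = cos φ / cos φ₀ and parallel scale k = cos φ₀ / cos φ (so areas are preserved, h·k = 1).
k = cos φ₀ / cos φ = 2.68  ⇒  cos φ = cos 0° / 2.68 = 0.3731.
φ = arccos(0.3731) ≈ 68.1°.

68.1°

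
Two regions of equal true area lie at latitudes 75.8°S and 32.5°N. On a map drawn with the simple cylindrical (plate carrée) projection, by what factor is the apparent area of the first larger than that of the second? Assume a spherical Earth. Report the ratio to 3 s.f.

3.44

For the equirectangular projection with φ₀ = 0 (plate carrée), h = 1 along meridians and k = sec φ along parallels.
Areal scale at 75.8°: h·k = 1.000 × 4.077 = 4.077.
Areal scale at 32.5°: h·k = 1.000 × 1.186 = 1.186.
Ratio = 4.077/1.186 ≈ 3.44.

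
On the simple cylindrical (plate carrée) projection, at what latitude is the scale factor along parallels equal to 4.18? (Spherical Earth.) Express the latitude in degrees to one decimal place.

Plate carrée: h = 1, k = sec φ along parallels.
sec φ = 4.18  ⇒  cos φ = 0.2392  ⇒  φ ≈ 76.2°.

76.2°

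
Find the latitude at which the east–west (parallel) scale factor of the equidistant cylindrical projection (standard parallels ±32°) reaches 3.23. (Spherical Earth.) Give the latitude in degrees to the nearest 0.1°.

In the equirectangular projection with standard parallel φ₀ = 32° (x = Rλ cos φ₀, y = Rφ), meridians are true-scale (h = 1) and the parallel scale is k = cos φ₀ / cos φ.
k = cos φ₀ / cos φ = 3.23  ⇒  cos φ = cos 32° / 3.23 = 0.2626.
φ = arccos(0.2626) ≈ 74.8°.

74.8°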